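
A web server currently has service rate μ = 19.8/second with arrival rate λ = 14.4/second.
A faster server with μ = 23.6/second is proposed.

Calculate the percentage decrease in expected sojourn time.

System 1: ρ₁ = 14.4/19.8 = 0.7273, W₁ = 1/(19.8-14.4) = 0.18519
System 2: ρ₂ = 14.4/23.6 = 0.6102, W₂ = 1/(23.6-14.4) = 0.10870
Improvement: (W₁-W₂)/W₁ = (0.18519-0.10870)/0.18519 = 41.30%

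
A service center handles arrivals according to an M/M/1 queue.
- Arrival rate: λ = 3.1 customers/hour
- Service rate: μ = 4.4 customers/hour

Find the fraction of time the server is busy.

Server utilization: ρ = λ/μ
ρ = 3.1/4.4 = 0.7045
The server is busy 70.45% of the time.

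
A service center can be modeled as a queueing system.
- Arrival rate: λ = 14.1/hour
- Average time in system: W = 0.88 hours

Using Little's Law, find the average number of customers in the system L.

Little's Law: L = λW
L = 14.1 × 0.88 = 12.4080 customers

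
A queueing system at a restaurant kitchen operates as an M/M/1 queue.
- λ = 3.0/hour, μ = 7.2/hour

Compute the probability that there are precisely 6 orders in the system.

ρ = λ/μ = 3.0/7.2 = 0.416667
P(n) = (1-ρ)ρⁿ
P(6) = (1-0.416667) × 0.416667^6
P(6) = 0.5833 × 0.005233
P(6) = 0.003052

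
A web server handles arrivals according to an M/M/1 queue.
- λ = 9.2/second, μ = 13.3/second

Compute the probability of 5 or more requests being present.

ρ = λ/μ = 9.2/13.3 = 0.69173
P(N ≥ n) = ρⁿ
P(N ≥ 5) = 0.69173^5
P(N ≥ 5) = 0.1584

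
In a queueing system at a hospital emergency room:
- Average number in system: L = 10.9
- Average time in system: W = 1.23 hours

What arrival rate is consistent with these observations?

Little's Law: L = λW, so λ = L/W
λ = 10.9/1.23 = 8.8618 patients/hour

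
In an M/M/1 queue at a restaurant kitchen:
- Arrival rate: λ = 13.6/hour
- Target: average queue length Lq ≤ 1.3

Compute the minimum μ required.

For M/M/1: Lq = λ²/(μ(μ-λ))
Need Lq ≤ 1.3, i.e. μ(μ-λ) ≥ λ²/1.3
μ² - 13.6μ - 184.96/1.3 ≥ 0  →  μ² - 13.6μ - 142.27692 ≥ 0
Quadratic formula (positive root): μ = [λ + √(λ² + 4×142.27692)]/2
Discriminant: 184.96 + 4×142.27692 = 754.0677, √754.0677 = 27.4603
μ ≥ (13.6 + 27.4603)/2 = 20.5301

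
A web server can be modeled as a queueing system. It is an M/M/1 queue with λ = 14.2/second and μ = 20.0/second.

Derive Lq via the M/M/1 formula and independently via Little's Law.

Method 1 (direct): Lq = λ²/(μ(μ-λ)) = 201.64/(20.0 × 5.80) = 1.7383

Method 2 (Little's Law):
W = 1/(μ-λ) = 1/5.80 = 0.172414
Wq = W - 1/μ = 0.172414 - 0.0500000 = 0.122414
Lq = λWq = 14.2 × 0.122414 = 1.7383 ✔ (matches Method 1)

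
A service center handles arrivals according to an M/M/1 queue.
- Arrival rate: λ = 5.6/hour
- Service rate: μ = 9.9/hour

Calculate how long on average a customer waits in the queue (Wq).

First, compute utilization: ρ = λ/μ = 5.6/9.9 = 0.5657
For M/M/1: Wq = λ/(μ(μ-λ))
Wq = 5.6/(9.9 × (9.9-5.6))
Wq = 5.6/(9.9 × 4.30)
Wq = 0.1315 hours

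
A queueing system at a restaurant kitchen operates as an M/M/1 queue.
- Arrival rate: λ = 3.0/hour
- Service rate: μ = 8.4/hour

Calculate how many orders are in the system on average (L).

ρ = λ/μ = 3.0/8.4 = 0.3571
For M/M/1: L = λ/(μ-λ)
L = 3.0/(8.4-3.0) = 3.0/5.40
L = 0.5556 orders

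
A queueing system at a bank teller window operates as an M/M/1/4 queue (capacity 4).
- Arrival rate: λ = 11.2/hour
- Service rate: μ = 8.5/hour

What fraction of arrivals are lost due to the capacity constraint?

ρ = λ/μ = 11.2/8.5 = 1.31765
P₀ = (1-ρ)/(1-ρ^(K+1)) = (1-1.31765)/(1-1.31765^5) = -0.3176/-2.9719 = 0.1069
P_K = P₀×ρ^K = 0.1069 × 1.31765^4 = 0.1069 × 3.0144 = 0.3222
Blocking probability = 32.22%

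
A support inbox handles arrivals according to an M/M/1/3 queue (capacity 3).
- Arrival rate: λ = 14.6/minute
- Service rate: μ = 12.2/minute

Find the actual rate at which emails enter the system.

ρ = λ/μ = 14.6/12.2 = 1.19672
P₀ = (1-ρ)/(1-ρ^(K+1)) = (1-1.19672)/(1-1.19672^4) = -0.1967/-1.0510 = 0.1872
P_K = P₀×ρ^K = 0.1872 × 1.19672^3 = 0.1872 × 1.7139 = 0.3208
λ_eff = λ(1-P_K) = 14.6 × (1 - 0.32079) = 14.6 × 0.67921 = 9.9165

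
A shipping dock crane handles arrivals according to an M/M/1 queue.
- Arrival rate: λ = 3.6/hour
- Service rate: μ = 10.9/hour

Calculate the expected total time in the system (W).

First, compute utilization: ρ = λ/μ = 3.6/10.9 = 0.3303
For M/M/1: W = 1/(μ-λ)
W = 1/(10.9-3.6) = 1/7.30
W = 0.1370 hours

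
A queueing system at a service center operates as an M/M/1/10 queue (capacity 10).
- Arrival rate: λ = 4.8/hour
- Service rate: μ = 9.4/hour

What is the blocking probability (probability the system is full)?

ρ = λ/μ = 4.8/9.4 = 0.510638
P₀ = (1-ρ)/(1-ρ^(K+1)) = (1-0.510638)/(1-0.510638^11) = 0.4894/0.9994 = 0.4897
P_K = P₀×ρ^K = 0.48966 × 0.510638^10 = 0.48966 × 0.0012054 = 0.0005902
Blocking probability = 0.05902%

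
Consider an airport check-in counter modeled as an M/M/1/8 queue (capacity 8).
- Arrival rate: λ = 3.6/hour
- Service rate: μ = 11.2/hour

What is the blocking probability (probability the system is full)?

ρ = λ/μ = 3.6/11.2 = 0.32143
P₀ = (1-ρ)/(1-ρ^(K+1)) = (1-0.32143)/(1-0.32143^9) = 0.6786/1.0000 = 0.6786
P_K = P₀×ρ^K = 0.67859 × 0.32143^8 = 0.67859 × 0.00011394 = 0.00007732
Blocking probability = 0.007732%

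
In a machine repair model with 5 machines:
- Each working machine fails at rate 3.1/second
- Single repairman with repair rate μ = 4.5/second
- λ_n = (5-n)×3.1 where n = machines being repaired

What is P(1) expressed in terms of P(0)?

P(1)/P(0) = ∏_{i=0}^{1-1} λ_i/μ_{i+1}
= (5-0)×3.1/4.5
= 3.4444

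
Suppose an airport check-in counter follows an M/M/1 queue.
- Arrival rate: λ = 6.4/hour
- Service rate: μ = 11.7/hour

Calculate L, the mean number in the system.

ρ = λ/μ = 6.4/11.7 = 0.5470
For M/M/1: L = λ/(μ-λ)
L = 6.4/(11.7-6.4) = 6.4/5.30
L = 1.2075 passengers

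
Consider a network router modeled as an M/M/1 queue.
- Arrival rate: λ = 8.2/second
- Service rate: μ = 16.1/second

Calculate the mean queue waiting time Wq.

First, compute utilization: ρ = λ/μ = 8.2/16.1 = 0.5093
For M/M/1: Wq = λ/(μ(μ-λ))
Wq = 8.2/(16.1 × (16.1-8.2))
Wq = 8.2/(16.1 × 7.90)
Wq = 0.06447 seconds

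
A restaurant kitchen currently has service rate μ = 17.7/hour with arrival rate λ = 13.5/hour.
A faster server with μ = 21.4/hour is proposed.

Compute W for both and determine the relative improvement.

System 1: ρ₁ = 13.5/17.7 = 0.7627, W₁ = 1/(17.7-13.5) = 0.23810
System 2: ρ₂ = 13.5/21.4 = 0.6308, W₂ = 1/(21.4-13.5) = 0.12658
Improvement: (W₁-W₂)/W₁ = (0.23810-0.12658)/0.23810 = 46.84%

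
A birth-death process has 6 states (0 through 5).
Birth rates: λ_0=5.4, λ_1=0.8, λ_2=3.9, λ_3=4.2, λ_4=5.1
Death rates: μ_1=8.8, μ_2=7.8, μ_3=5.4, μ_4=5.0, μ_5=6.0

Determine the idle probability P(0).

Ratios P(n)/P(0) = (λ₀···λₙ₋₁)/(μ₁···μₙ):
P(1)/P(0) = (5.4)/(8.8) = 0.61364
P(2)/P(0) = (5.4×0.8)/(8.8×7.8) = 0.062937
P(3)/P(0) = (5.4×0.8×3.9)/(8.8×7.8×5.4) = 0.045455
P(4)/P(0) = (5.4×0.8×3.9×4.2)/(8.8×7.8×5.4×5.0) = 0.038182
P(5)/P(0) = (5.4×0.8×3.9×4.2×5.1)/(8.8×7.8×5.4×5.0×6.0) = 0.032455

Normalization: ∑ P(n) = 1
P(0) × (1.0000 + 0.61364 + 0.062937 + 0.045455 + 0.038182 + 0.032455) = 1
P(0) × 1.7927 = 1
P(0) = 1/1.7927 = 0.5578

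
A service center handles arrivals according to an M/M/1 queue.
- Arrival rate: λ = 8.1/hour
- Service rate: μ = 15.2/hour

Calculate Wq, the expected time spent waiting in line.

First, compute utilization: ρ = λ/μ = 8.1/15.2 = 0.5329
For M/M/1: Wq = λ/(μ(μ-λ))
Wq = 8.1/(15.2 × (15.2-8.1))
Wq = 8.1/(15.2 × 7.10)
Wq = 0.07506 hours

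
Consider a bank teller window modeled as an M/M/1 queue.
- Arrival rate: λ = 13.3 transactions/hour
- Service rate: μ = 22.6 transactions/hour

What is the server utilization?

Server utilization: ρ = λ/μ
ρ = 13.3/22.6 = 0.5885
The server is busy 58.85% of the time.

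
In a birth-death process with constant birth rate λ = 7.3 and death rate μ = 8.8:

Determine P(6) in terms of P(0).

For constant rates: P(n)/P(0) = (λ/μ)^n
P(6)/P(0) = (7.3/8.8)^6 = 0.82955^6 = 0.3259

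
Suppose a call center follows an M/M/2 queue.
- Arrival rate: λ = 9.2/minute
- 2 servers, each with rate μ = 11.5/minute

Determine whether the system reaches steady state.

Stability requires ρ = λ/(cμ) < 1
ρ = 9.2/(2 × 11.5) = 9.2/23.00 = 0.4000
Since 0.4000 < 1, the system is STABLE.
The servers are busy 40.00% of the time.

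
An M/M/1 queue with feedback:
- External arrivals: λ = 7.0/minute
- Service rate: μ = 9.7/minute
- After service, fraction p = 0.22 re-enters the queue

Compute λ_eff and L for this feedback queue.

Effective arrival rate: λ_eff = λ/(1-p) = 7.0/(1-0.22) = 7.0/0.78 = 8.974359
ρ = λ_eff/μ = 8.974359/9.7 = 0.9251916
L = ρ/(1-ρ) = 0.9251916/(1-0.9251916) = 12.3675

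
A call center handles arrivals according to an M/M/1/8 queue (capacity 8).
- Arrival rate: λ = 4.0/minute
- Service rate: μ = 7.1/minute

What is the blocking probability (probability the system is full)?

ρ = λ/μ = 4.0/7.1 = 0.56338
P₀ = (1-ρ)/(1-ρ^(K+1)) = (1-0.56338)/(1-0.56338^9) = 0.4366/0.9943 = 0.4391
P_K = P₀×ρ^K = 0.4391 × 0.56338^8 = 0.4391 × 0.01015 = 0.004457
Blocking probability = 0.45%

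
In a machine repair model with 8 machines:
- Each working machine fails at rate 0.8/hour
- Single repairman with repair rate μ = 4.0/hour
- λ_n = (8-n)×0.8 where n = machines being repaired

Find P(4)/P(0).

P(4)/P(0) = ∏_{i=0}^{4-1} λ_i/μ_{i+1}
= (8-0)×0.8/4.0 × (8-1)×0.8/4.0 × (8-2)×0.8/4.0 × (8-3)×0.8/4.0
= 2.6880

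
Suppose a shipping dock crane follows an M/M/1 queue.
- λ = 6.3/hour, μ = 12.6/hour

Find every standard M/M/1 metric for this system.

Step 1: ρ = λ/μ = 6.3/12.6 = 0.5000
Step 2: L = λ/(μ-λ) = 6.3/6.30 = 1.0000
Step 3: Lq = λ²/(μ(μ-λ)) = 39.69/(12.6×6.30) = 0.5000
Step 4: W = 1/(μ-λ) = 1/6.30 = 0.15873
Step 5: Wq = λ/(μ(μ-λ)) = 6.3/(12.6×6.30) = 0.07937
Step 6: P(0) = 1-ρ = 0.5000
Verify: L = λW = 6.3×0.15873 = 1.0000 ✔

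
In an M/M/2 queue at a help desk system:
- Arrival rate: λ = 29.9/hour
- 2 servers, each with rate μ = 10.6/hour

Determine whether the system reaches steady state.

Stability requires ρ = λ/(cμ) < 1
ρ = 29.9/(2 × 10.6) = 29.9/21.20 = 1.4104
Since 1.4104 ≥ 1, the system is UNSTABLE.
Need c > λ/μ = 29.9/10.6 = 2.82.
Minimum servers needed: c = 3.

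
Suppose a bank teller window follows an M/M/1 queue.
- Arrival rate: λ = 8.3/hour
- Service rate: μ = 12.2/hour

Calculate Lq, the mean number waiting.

ρ = λ/μ = 8.3/12.2 = 0.6803
For M/M/1: Lq = λ²/(μ(μ-λ))
Lq = 68.89/(12.2 × 3.90)
Lq = 1.4479 transactions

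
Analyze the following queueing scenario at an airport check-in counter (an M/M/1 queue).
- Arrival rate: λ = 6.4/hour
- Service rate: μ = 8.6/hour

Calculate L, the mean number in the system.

ρ = λ/μ = 6.4/8.6 = 0.7442
For M/M/1: L = λ/(μ-λ)
L = 6.4/(8.6-6.4) = 6.4/2.20
L = 2.9091 passengers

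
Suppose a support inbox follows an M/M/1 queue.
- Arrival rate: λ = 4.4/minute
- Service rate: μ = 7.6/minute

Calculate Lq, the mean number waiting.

ρ = λ/μ = 4.4/7.6 = 0.5789
For M/M/1: Lq = λ²/(μ(μ-λ))
Lq = 19.36/(7.6 × 3.20)
Lq = 0.7961 emails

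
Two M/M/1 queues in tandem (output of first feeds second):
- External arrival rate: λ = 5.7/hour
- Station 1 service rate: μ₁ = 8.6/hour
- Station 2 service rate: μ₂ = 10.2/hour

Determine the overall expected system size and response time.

By Jackson's theorem, each station behaves as independent M/M/1.
Station 1: ρ₁ = 5.7/8.6 = 0.6628, L₁ = ρ₁/(1-ρ₁) = λ/(μ₁-λ) = 5.7/2.90 = 1.965517
Station 2: ρ₂ = 5.7/10.2 = 0.5588, L₂ = ρ₂/(1-ρ₂) = λ/(μ₂-λ) = 5.7/4.50 = 1.266667
Total: L = L₁ + L₂ = 1.965517 + 1.266667 = 3.23218
W = L/λ = 3.23218/5.7 = 0.5670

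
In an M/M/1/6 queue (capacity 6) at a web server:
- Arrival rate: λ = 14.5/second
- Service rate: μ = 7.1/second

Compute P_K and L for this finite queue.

ρ = λ/μ = 14.5/7.1 = 2.04225
P₀ = (1-ρ)/(1-ρ^(K+1)) = (1-2.04225)/(1-2.04225^7) = -1.0423/-147.1707 = 0.007082
P_K = P₀×ρ^K = 0.007082 × 2.04225^6 = 0.007082 × 72.5527 = 0.5138
Blocking probability P_6 = 0.5138 (51.38%)
L = ρ[1 - (K+1)ρ^K + Kρ^(K+1)] / [(1-ρ)(1-ρ^(K+1))]
L = 2.04225 × (1 - 7×72.5527 + 6×148.1707) / ((1 - 2.04225) × (1 - 148.1707)) = 5.0881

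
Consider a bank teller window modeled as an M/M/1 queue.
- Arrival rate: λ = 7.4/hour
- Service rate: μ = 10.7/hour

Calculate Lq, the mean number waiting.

ρ = λ/μ = 7.4/10.7 = 0.6916
For M/M/1: Lq = λ²/(μ(μ-λ))
Lq = 54.76/(10.7 × 3.30)
Lq = 1.5508 transactions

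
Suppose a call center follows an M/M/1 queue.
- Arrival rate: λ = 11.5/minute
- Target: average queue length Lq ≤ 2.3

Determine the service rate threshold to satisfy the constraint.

For M/M/1: Lq = λ²/(μ(μ-λ))
Need Lq ≤ 2.3, i.e. μ(μ-λ) ≥ λ²/2.3
μ² - 11.5μ - 132.25/2.3 ≥ 0  →  μ² - 11.5μ - 57.5000 ≥ 0
Quadratic formula (positive root): μ = [λ + √(λ² + 4×57.5000)]/2
Discriminant: 132.25 + 4×57.5000 = 362.2500, √362.2500 = 19.03287
μ ≥ (11.5 + 19.03287)/2 = 15.2664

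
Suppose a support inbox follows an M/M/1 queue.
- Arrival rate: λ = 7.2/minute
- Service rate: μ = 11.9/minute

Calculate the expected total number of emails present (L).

ρ = λ/μ = 7.2/11.9 = 0.6050
For M/M/1: L = λ/(μ-λ)
L = 7.2/(11.9-7.2) = 7.2/4.70
L = 1.5319 emails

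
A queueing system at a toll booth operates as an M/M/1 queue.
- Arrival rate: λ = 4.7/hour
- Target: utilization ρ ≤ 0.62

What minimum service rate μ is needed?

ρ = λ/μ, so μ = λ/ρ
μ ≥ 4.7/0.62 = 7.5806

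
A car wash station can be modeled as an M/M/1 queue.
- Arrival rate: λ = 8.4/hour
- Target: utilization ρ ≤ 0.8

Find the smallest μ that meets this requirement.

ρ = λ/μ, so μ = λ/ρ
μ ≥ 8.4/0.8 = 10.5000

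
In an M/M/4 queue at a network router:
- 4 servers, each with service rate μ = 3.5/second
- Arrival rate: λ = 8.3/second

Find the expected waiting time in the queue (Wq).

Traffic intensity: ρ = λ/(cμ) = 8.3/(4×3.5) = 0.5929
Since ρ = 0.5929 < 1, system is stable.
Offered load a = λ/μ = cρ = 8.3/3.5 = 2.3714
P₀ = [ Σₙ₌₀^3 aⁿ/n! + a^4/(4!(1-ρ)) ]⁻¹
Σ = a^0/0! + a^1/1! + a^2/2! + a^3/3! = 1.00000 + 2.37143 + 2.81184 + 2.22269 = 8.4060
a^4/(4!(1-ρ)) = 31.6257/(24 × 0.407143) = 3.2365
P₀ = 1/(8.4060 + 3.2365) = 0.08589
Lq = P₀·a^4·ρ / (4!(1-ρ)²) = 0.085892 × 31.6257 × 0.59286 / (24 × 0.16577) = 0.4048
Wq = Lq/λ = 0.4048/8.3 = 0.04877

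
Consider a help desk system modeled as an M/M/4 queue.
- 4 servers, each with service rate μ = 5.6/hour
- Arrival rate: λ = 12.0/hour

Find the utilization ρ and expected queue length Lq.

Traffic intensity: ρ = λ/(cμ) = 12.0/(4×5.6) = 0.5357
Since ρ = 0.5357 < 1, system is stable.
Offered load a = λ/μ = cρ = 12.0/5.6 = 2.1429
P₀ = [ Σₙ₌₀^3 aⁿ/n! + a^4/(4!(1-ρ)) ]⁻¹
Σ = a^0/0! + a^1/1! + a^2/2! + a^3/3! = 1.0000 + 2.1429 + 2.2959 + 1.6399 = 7.0787
a^4/(4!(1-ρ)) = 21.0850/(24 × 0.4643) = 1.8922
P₀ = 1/(7.0787 + 1.8922) = 0.1115
Lq = P₀·a^4·ρ / (4!(1-ρ)²) = 0.1115 × 21.0850 × 0.5357 / (24 × 0.2156) = 0.2434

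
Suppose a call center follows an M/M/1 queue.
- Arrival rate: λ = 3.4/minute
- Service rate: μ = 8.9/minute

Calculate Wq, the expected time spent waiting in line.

First, compute utilization: ρ = λ/μ = 3.4/8.9 = 0.3820
For M/M/1: Wq = λ/(μ(μ-λ))
Wq = 3.4/(8.9 × (8.9-3.4))
Wq = 3.4/(8.9 × 5.50)
Wq = 0.06946 minutes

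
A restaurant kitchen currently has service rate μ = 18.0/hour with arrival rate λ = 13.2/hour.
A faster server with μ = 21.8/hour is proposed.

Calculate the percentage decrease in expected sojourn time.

System 1: ρ₁ = 13.2/18.0 = 0.7333, W₁ = 1/(18.0-13.2) = 0.208333
System 2: ρ₂ = 13.2/21.8 = 0.6055, W₂ = 1/(21.8-13.2) = 0.116279
Improvement: (W₁-W₂)/W₁ = (0.208333-0.116279)/0.208333 = 44.19%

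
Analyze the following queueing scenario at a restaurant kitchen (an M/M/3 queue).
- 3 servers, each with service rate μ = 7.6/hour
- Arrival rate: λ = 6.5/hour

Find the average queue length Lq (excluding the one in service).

Traffic intensity: ρ = λ/(cμ) = 6.5/(3×7.6) = 0.2851
Since ρ = 0.2851 < 1, system is stable.
Offered load a = λ/μ = cρ = 6.5/7.6 = 0.8553
P₀ = [ Σₙ₌₀^2 aⁿ/n! + a^3/(3!(1-ρ)) ]⁻¹
Σ = a^0/0! + a^1/1! + a^2/2! = 1.0000 + 0.8553 + 0.3657 = 2.2210
a^3/(3!(1-ρ)) = 0.6256/(6 × 0.7149) = 0.1458
P₀ = 1/(2.2210 + 0.1458) = 0.4225
Lq = P₀·a^3·ρ / (3!(1-ρ)²) = 0.4225 × 0.6256 × 0.2851 / (6 × 0.5111) = 0.02457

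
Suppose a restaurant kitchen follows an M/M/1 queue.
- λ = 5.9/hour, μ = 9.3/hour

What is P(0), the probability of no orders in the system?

ρ = λ/μ = 5.9/9.3 = 0.6344
P(0) = 1 - ρ = 1 - 0.6344 = 0.3656
The server is idle 36.56% of the time.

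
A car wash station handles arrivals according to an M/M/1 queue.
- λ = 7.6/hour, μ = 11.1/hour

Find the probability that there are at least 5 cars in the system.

ρ = λ/μ = 7.6/11.1 = 0.6847
P(N ≥ n) = ρⁿ
P(N ≥ 5) = 0.6847^5
P(N ≥ 5) = 0.1505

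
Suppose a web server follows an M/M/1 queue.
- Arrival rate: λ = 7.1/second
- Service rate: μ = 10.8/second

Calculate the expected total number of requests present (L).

ρ = λ/μ = 7.1/10.8 = 0.6574
For M/M/1: L = λ/(μ-λ)
L = 7.1/(10.8-7.1) = 7.1/3.70
L = 1.9189 requests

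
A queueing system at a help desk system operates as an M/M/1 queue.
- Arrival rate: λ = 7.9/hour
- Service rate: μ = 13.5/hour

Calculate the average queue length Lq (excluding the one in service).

ρ = λ/μ = 7.9/13.5 = 0.5852
For M/M/1: Lq = λ²/(μ(μ-λ))
Lq = 62.41/(13.5 × 5.60)
Lq = 0.8255 tickets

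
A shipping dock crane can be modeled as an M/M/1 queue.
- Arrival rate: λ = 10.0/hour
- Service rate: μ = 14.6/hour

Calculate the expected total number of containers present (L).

ρ = λ/μ = 10.0/14.6 = 0.6849
For M/M/1: L = λ/(μ-λ)
L = 10.0/(14.6-10.0) = 10.0/4.60
L = 2.1739 containers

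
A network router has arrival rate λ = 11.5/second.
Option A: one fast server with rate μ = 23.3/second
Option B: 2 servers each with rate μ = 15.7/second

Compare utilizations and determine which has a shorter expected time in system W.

Option A: single server μ = 23.3 (M/M/1)
  ρ_A = 11.5/23.3 = 0.4936
  W_A = 1/(μ-λ) = 1/(23.3-11.5) = 1/11.80 = 0.08475

Option B: 2 servers μ = 15.7 (M/M/2)
  ρ_B = λ/(cμ) = 11.5/(2×15.7) = 0.3662
  Offered load a = λ/μ = cρ = 11.5/15.7 = 0.7325
  P₀ = [ Σₙ₌₀^1 aⁿ/n! + a^2/(2!(1-ρ)) ]⁻¹
  Σ = a^0/0! + a^1/1! = 1.0000 + 0.7325 = 1.7325
  a^2/(2!(1-ρ)) = 0.53653/(2 × 0.63376) = 0.4233
  P₀ = 1/(1.7325 + 0.4233) = 0.4639
  Lq = P₀·a^2·ρ / (2!(1-ρ)²) = 0.4639 × 0.5365 × 0.3662 / (2 × 0.4016) = 0.1135
  Wq_B = Lq/λ = 0.11347/11.5 = 0.009867
  W_B = Wq_B + 1/μ = 0.009867 + 0.06369 = 0.07356

Since W_B = 0.07356 < W_A = 0.08475, Option B (multiple servers) has the shorter time in system.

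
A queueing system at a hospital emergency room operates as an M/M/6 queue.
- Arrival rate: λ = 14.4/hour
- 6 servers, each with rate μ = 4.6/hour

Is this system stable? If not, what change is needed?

Stability requires ρ = λ/(cμ) < 1
ρ = 14.4/(6 × 4.6) = 14.4/27.60 = 0.5217
Since 0.5217 < 1, the system is STABLE.
The servers are busy 52.17% of the time.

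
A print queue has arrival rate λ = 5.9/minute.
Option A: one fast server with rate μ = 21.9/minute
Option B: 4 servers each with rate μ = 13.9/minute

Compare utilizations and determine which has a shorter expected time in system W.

Option A: single server μ = 21.9 (M/M/1)
  ρ_A = 5.9/21.9 = 0.2694
  W_A = 1/(μ-λ) = 1/(21.9-5.9) = 1/16.00 = 0.06250

Option B: 4 servers μ = 13.9 (M/M/4)
  ρ_B = λ/(cμ) = 5.9/(4×13.9) = 0.1061
  Offered load a = λ/μ = cρ = 5.9/13.9 = 0.4245
  P₀ = [ Σₙ₌₀^3 aⁿ/n! + a^4/(4!(1-ρ)) ]⁻¹
  Σ = a^0/0! + a^1/1! + a^2/2! + a^3/3! = 1.0000 + 0.4245 + 0.09008 + 0.01275 = 1.5273
  a^4/(4!(1-ρ)) = 0.03246/(24 × 0.8939) = 0.001513
  P₀ = 1/(1.5273 + 0.001513) = 0.6541
  Lq = P₀·a^4·ρ / (4!(1-ρ)²) = 0.6541 × 0.03246 × 0.1061 / (24 × 0.7990) = 0.0001175
  Wq_B = Lq/λ = 0.00011749/5.9 = 0.00001991
  W_B = Wq_B + 1/μ = 0.00001991 + 0.07194 = 0.07196

Since W_A = 0.06250 < W_B = 0.07196, Option A (single fast server) has the shorter time in system.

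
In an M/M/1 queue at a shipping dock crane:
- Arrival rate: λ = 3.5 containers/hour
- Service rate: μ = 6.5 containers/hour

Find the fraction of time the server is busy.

Server utilization: ρ = λ/μ
ρ = 3.5/6.5 = 0.5385
The server is busy 53.85% of the time.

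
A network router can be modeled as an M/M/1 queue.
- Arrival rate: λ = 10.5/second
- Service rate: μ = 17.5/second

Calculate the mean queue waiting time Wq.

First, compute utilization: ρ = λ/μ = 10.5/17.5 = 0.6000
For M/M/1: Wq = λ/(μ(μ-λ))
Wq = 10.5/(17.5 × (17.5-10.5))
Wq = 10.5/(17.5 × 7.00)
Wq = 0.08571 seconds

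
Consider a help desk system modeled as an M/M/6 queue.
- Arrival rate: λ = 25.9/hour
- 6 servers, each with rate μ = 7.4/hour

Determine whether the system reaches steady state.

Stability requires ρ = λ/(cμ) < 1
ρ = 25.9/(6 × 7.4) = 25.9/44.40 = 0.5833
Since 0.5833 < 1, the system is STABLE.
The servers are busy 58.33% of the time.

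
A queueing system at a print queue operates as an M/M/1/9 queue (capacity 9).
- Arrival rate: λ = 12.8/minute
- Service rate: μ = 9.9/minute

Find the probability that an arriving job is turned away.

ρ = λ/μ = 12.8/9.9 = 1.29293
P₀ = (1-ρ)/(1-ρ^(K+1)) = (1-1.29293)/(1-1.29293^10) = -0.2929/-12.0542 = 0.02430
P_K = P₀×ρ^K = 0.024301 × 1.29293^9 = 0.024301 × 10.0966 = 0.2454
Blocking probability = 24.54%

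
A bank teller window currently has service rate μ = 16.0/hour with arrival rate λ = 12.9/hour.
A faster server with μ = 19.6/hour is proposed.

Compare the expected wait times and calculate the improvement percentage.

System 1: ρ₁ = 12.9/16.0 = 0.8063, W₁ = 1/(16.0-12.9) = 0.32258
System 2: ρ₂ = 12.9/19.6 = 0.6582, W₂ = 1/(19.6-12.9) = 0.14925
Improvement: (W₁-W₂)/W₁ = (0.32258-0.14925)/0.32258 = 53.73%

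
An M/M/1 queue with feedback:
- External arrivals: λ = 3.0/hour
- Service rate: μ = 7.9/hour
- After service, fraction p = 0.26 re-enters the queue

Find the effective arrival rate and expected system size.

Effective arrival rate: λ_eff = λ/(1-p) = 3.0/(1-0.26) = 3.0/0.74 = 4.05405
ρ = λ_eff/μ = 4.05405/7.9 = 0.51317
L = ρ/(1-ρ) = 0.51317/(1-0.51317) = 1.0541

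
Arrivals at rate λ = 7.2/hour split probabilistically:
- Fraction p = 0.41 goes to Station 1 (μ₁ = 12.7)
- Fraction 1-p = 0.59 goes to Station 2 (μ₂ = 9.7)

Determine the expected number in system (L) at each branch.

Effective rates: λ₁ = 7.2×0.41 = 2.952, λ₂ = 7.2×0.59 = 4.248
Station 1: ρ₁ = 2.952/12.7 = 0.2324, L₁ = ρ₁/(1-ρ₁) = 0.2324/(1-0.2324) = 0.3028
Station 2: ρ₂ = 4.248/9.7 = 0.43794, L₂ = ρ₂/(1-ρ₂) = 0.43794/(1-0.43794) = 0.7792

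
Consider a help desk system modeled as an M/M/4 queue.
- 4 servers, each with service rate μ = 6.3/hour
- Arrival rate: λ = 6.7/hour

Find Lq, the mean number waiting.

Traffic intensity: ρ = λ/(cμ) = 6.7/(4×6.3) = 0.2659
Since ρ = 0.2659 < 1, system is stable.
Offered load a = λ/μ = cρ = 6.7/6.3 = 1.0635
P₀ = [ Σₙ₌₀^3 aⁿ/n! + a^4/(4!(1-ρ)) ]⁻¹
Σ = a^0/0! + a^1/1! + a^2/2! + a^3/3! = 1.0000 + 1.0635 + 0.5655 + 0.2005 = 2.8295
a^4/(4!(1-ρ)) = 1.2792/(24 × 0.73413) = 0.07260
P₀ = 1/(2.8295 + 0.07260) = 0.3446
Lq = P₀·a^4·ρ / (4!(1-ρ)²) = 0.34458 × 1.2792 × 0.26587 / (24 × 0.53894) = 0.009060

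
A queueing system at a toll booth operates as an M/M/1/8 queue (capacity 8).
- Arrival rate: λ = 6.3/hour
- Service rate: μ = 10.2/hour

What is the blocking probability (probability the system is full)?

ρ = λ/μ = 6.3/10.2 = 0.61765
P₀ = (1-ρ)/(1-ρ^(K+1)) = (1-0.61765)/(1-0.61765^9) = 0.3823/0.9869 = 0.3874
P_K = P₀×ρ^K = 0.38742 × 0.61765^8 = 0.38742 × 0.021181 = 0.008206
Blocking probability = 0.82%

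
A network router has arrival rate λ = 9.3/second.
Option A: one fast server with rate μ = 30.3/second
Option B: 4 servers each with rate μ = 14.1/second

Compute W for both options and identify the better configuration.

Option A: single server μ = 30.3 (M/M/1)
  ρ_A = 9.3/30.3 = 0.3069
  W_A = 1/(μ-λ) = 1/(30.3-9.3) = 1/21.00 = 0.04762

Option B: 4 servers μ = 14.1 (M/M/4)
  ρ_B = λ/(cμ) = 9.3/(4×14.1) = 0.1649
  Offered load a = λ/μ = cρ = 9.3/14.1 = 0.6596
  P₀ = [ Σₙ₌₀^3 aⁿ/n! + a^4/(4!(1-ρ)) ]⁻¹
  Σ = a^0/0! + a^1/1! + a^2/2! + a^3/3! = 1.0000 + 0.6596 + 0.2175 + 0.04782 = 1.9249
  a^4/(4!(1-ρ)) = 0.18926/(24 × 0.83511) = 0.009443
  P₀ = 1/(1.9249 + 0.009443) = 0.5170
  Lq = P₀·a^4·ρ / (4!(1-ρ)²) = 0.51697 × 0.18926 × 0.16489 / (24 × 0.69740) = 0.0009639
  Wq_B = Lq/λ = 0.00096389/9.3 = 0.00010364
  W_B = Wq_B + 1/μ = 0.00010364 + 0.070922 = 0.07103

Since W_A = 0.04762 < W_B = 0.07103, Option A (single fast server) has the shorter time in system.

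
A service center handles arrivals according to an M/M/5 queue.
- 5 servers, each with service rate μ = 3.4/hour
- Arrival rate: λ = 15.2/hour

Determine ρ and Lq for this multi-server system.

Traffic intensity: ρ = λ/(cμ) = 15.2/(5×3.4) = 0.8941
Since ρ = 0.8941 < 1, system is stable.
Offered load a = λ/μ = cρ = 15.2/3.4 = 4.4706
P₀ = [ Σₙ₌₀^4 aⁿ/n! + a^5/(5!(1-ρ)) ]⁻¹
Σ = a^0/0! + a^1/1! + a^2/2! + a^3/3! + a^4/4! = 1.0000 + 4.4706 + 9.9931 + 14.8916 + 16.6436 = 46.9989
a^5/(5!(1-ρ)) = 1785.7611/(120 × 0.1058824) = 140.5460
P₀ = 1/(46.9989 + 140.5460) = 0.005332
Lq = P₀·a^5·ρ / (5!(1-ρ)²) = 0.00533206 × 1785.7611 × 0.894118 / (120 × 0.0112111) = 6.3283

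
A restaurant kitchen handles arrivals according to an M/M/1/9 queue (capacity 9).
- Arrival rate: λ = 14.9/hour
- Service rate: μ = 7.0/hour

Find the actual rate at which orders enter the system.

ρ = λ/μ = 14.9/7.0 = 2.12857
P₀ = (1-ρ)/(1-ρ^(K+1)) = (1-2.12857)/(1-2.12857^10) = -1.1286/-1908.3228 = 0.0005914
P_K = P₀×ρ^K = 0.0005914 × 2.12857^9 = 0.0005914 × 896.9979 = 0.5305
λ_eff = λ(1-P_K) = 14.9 × (1 - 0.530479) = 14.9 × 0.469521 = 6.9959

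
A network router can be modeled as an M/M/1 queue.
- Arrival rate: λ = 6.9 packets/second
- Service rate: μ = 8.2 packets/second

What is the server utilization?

Server utilization: ρ = λ/μ
ρ = 6.9/8.2 = 0.8415
The server is busy 84.15% of the time.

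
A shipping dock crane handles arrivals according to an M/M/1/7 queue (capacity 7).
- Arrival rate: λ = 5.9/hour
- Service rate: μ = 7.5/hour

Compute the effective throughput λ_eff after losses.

ρ = λ/μ = 5.9/7.5 = 0.78667
P₀ = (1-ρ)/(1-ρ^(K+1)) = (1-0.78667)/(1-0.78667^8) = 0.2133/0.8533 = 0.2500
P_K = P₀×ρ^K = 0.25000 × 0.78667^7 = 0.25000 × 0.18644 = 0.04661
λ_eff = λ(1-P_K) = 5.9 × (1 - 0.04661) = 5.9 × 0.95339 = 5.6250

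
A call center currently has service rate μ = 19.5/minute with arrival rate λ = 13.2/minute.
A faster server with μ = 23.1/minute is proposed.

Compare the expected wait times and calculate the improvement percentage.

System 1: ρ₁ = 13.2/19.5 = 0.6769, W₁ = 1/(19.5-13.2) = 0.1587
System 2: ρ₂ = 13.2/23.1 = 0.5714, W₂ = 1/(23.1-13.2) = 0.1010
Improvement: (W₁-W₂)/W₁ = (0.1587-0.1010)/0.1587 = 36.36%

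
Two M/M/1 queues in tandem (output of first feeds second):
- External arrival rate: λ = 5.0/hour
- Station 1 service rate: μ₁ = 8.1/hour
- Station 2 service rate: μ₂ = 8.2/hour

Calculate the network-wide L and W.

By Jackson's theorem, each station behaves as independent M/M/1.
Station 1: ρ₁ = 5.0/8.1 = 0.6173, L₁ = ρ₁/(1-ρ₁) = λ/(μ₁-λ) = 5.0/3.10 = 1.6129
Station 2: ρ₂ = 5.0/8.2 = 0.6098, L₂ = ρ₂/(1-ρ₂) = λ/(μ₂-λ) = 5.0/3.20 = 1.5625
Total: L = L₁ + L₂ = 1.6129 + 1.5625 = 3.1754
W = L/λ = 3.1754/5.0 = 0.6351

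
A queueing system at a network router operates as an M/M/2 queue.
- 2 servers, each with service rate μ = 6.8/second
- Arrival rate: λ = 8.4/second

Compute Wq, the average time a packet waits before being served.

Traffic intensity: ρ = λ/(cμ) = 8.4/(2×6.8) = 0.6176
Since ρ = 0.6176 < 1, system is stable.
Offered load a = λ/μ = cρ = 8.4/6.8 = 1.2353
P₀ = [ Σₙ₌₀^1 aⁿ/n! + a^2/(2!(1-ρ)) ]⁻¹
Σ = a^0/0! + a^1/1! = 1.0000 + 1.2353 = 2.2353
a^2/(2!(1-ρ)) = 1.52595/(2 × 0.382353) = 1.9955
P₀ = 1/(2.2353 + 1.9955) = 0.2364
Lq = P₀·a^2·ρ / (2!(1-ρ)²) = 0.23636 × 1.5260 × 0.61765 / (2 × 0.14619) = 0.7619
Wq = Lq/λ = 0.7619/8.4 = 0.09070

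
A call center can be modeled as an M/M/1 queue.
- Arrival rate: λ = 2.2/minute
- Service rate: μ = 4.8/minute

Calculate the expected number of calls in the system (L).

ρ = λ/μ = 2.2/4.8 = 0.4583
For M/M/1: L = λ/(μ-λ)
L = 2.2/(4.8-2.2) = 2.2/2.60
L = 0.8462 calls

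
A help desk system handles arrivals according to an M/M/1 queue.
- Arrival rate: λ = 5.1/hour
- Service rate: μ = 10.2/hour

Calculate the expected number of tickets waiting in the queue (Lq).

ρ = λ/μ = 5.1/10.2 = 0.5000
For M/M/1: Lq = λ²/(μ(μ-λ))
Lq = 26.01/(10.2 × 5.10)
Lq = 0.5000 tickets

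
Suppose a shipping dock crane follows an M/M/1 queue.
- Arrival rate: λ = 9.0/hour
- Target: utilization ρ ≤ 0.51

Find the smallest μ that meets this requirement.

ρ = λ/μ, so μ = λ/ρ
μ ≥ 9.0/0.51 = 17.6471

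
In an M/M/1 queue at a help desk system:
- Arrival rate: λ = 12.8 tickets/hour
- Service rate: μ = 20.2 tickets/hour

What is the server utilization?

Server utilization: ρ = λ/μ
ρ = 12.8/20.2 = 0.6337
The server is busy 63.37% of the time.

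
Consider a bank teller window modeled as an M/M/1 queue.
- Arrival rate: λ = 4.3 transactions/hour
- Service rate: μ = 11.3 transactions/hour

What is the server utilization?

Server utilization: ρ = λ/μ
ρ = 4.3/11.3 = 0.3805
The server is busy 38.05% of the time.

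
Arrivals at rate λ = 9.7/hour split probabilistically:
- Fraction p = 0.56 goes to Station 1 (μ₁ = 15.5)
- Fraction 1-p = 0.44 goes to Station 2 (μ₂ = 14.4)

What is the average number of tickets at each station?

Effective rates: λ₁ = 9.7×0.56 = 5.432, λ₂ = 9.7×0.44 = 4.268
Station 1: ρ₁ = 5.432/15.5 = 0.35045, L₁ = ρ₁/(1-ρ₁) = 0.35045/(1-0.35045) = 0.5395
Station 2: ρ₂ = 4.268/14.4 = 0.29639, L₂ = ρ₂/(1-ρ₂) = 0.29639/(1-0.29639) = 0.4212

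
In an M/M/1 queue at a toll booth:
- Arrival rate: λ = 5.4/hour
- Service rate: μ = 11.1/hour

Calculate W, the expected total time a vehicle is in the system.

First, compute utilization: ρ = λ/μ = 5.4/11.1 = 0.4865
For M/M/1: W = 1/(μ-λ)
W = 1/(11.1-5.4) = 1/5.70
W = 0.1754 hours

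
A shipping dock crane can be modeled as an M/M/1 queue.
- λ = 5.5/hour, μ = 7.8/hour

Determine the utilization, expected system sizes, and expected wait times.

Step 1: ρ = λ/μ = 5.5/7.8 = 0.7051
Step 2: L = λ/(μ-λ) = 5.5/2.30 = 2.3913
Step 3: Lq = λ²/(μ(μ-λ)) = 30.25/(7.8×2.30) = 1.6862
Step 4: W = 1/(μ-λ) = 1/2.30 = 0.43478
Step 5: Wq = λ/(μ(μ-λ)) = 5.5/(7.8×2.30) = 0.3066
Step 6: P(0) = 1-ρ = 0.2949
Verify: L = λW = 5.5×0.43478 = 2.3913 ✔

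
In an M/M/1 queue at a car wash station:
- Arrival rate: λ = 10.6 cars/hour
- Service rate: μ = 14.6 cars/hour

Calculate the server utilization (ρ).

Server utilization: ρ = λ/μ
ρ = 10.6/14.6 = 0.7260
The server is busy 72.60% of the time.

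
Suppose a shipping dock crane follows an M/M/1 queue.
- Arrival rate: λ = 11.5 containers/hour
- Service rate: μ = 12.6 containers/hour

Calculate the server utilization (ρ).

Server utilization: ρ = λ/μ
ρ = 11.5/12.6 = 0.9127
The server is busy 91.27% of the time.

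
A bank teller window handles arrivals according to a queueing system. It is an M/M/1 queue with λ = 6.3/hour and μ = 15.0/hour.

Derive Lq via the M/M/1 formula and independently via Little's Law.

Method 1 (direct): Lq = λ²/(μ(μ-λ)) = 39.69/(15.0 × 8.70) = 0.3041

Method 2 (Little's Law):
W = 1/(μ-λ) = 1/8.70 = 0.114943
Wq = W - 1/μ = 0.114943 - 0.0666667 = 0.048276
Lq = λWq = 6.3 × 0.048276 = 0.3041 ✔ (matches Method 1)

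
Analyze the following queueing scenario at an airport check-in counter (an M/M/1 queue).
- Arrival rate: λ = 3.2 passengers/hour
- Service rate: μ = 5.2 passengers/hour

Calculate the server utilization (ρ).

Server utilization: ρ = λ/μ
ρ = 3.2/5.2 = 0.6154
The server is busy 61.54% of the time.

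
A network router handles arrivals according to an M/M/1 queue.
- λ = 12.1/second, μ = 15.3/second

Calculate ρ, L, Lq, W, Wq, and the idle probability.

Step 1: ρ = λ/μ = 12.1/15.3 = 0.7908
Step 2: L = λ/(μ-λ) = 12.1/3.20 = 3.7812
Step 3: Lq = λ²/(μ(μ-λ)) = 146.41/(15.3×3.20) = 2.9904
Step 4: W = 1/(μ-λ) = 1/3.20 = 0.3125
Step 5: Wq = λ/(μ(μ-λ)) = 12.1/(15.3×3.20) = 0.2471
Step 6: P(0) = 1-ρ = 0.2092
Verify: L = λW = 12.1×0.3125 = 3.7812 ✔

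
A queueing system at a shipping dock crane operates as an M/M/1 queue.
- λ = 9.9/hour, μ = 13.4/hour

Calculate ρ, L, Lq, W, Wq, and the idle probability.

Step 1: ρ = λ/μ = 9.9/13.4 = 0.7388
Step 2: L = λ/(μ-λ) = 9.9/3.50 = 2.8286
Step 3: Lq = λ²/(μ(μ-λ)) = 98.01/(13.4×3.50) = 2.0898
Step 4: W = 1/(μ-λ) = 1/3.50 = 0.285714
Step 5: Wq = λ/(μ(μ-λ)) = 9.9/(13.4×3.50) = 0.2111
Step 6: P(0) = 1-ρ = 0.2612
Verify: L = λW = 9.9×0.285714 = 2.8286 ✔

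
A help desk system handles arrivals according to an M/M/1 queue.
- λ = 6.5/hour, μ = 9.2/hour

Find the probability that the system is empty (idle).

ρ = λ/μ = 6.5/9.2 = 0.7065
P(0) = 1 - ρ = 1 - 0.7065 = 0.2935
The server is idle 29.35% of the time.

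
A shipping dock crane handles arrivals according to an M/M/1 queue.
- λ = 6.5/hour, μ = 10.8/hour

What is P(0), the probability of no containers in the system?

ρ = λ/μ = 6.5/10.8 = 0.6019
P(0) = 1 - ρ = 1 - 0.6019 = 0.3981
The server is idle 39.81% of the time.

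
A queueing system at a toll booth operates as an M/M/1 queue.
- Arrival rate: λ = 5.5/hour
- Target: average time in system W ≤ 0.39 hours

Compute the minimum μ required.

For M/M/1: W = 1/(μ-λ)
Need W ≤ 0.39, so 1/(μ-λ) ≤ 0.39
μ - λ ≥ 1/0.39 = 2.5641
μ ≥ 5.5 + 2.5641 = 8.0641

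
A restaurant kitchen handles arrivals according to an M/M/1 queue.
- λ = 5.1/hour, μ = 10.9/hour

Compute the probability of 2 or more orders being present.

ρ = λ/μ = 5.1/10.9 = 0.4679
P(N ≥ n) = ρⁿ
P(N ≥ 2) = 0.4679^2
P(N ≥ 2) = 0.2189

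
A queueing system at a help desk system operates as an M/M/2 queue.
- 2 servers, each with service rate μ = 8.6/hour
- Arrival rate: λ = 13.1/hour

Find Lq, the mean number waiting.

Traffic intensity: ρ = λ/(cμ) = 13.1/(2×8.6) = 0.7616
Since ρ = 0.7616 < 1, system is stable.
Offered load a = λ/μ = cρ = 13.1/8.6 = 1.5233
P₀ = [ Σₙ₌₀^1 aⁿ/n! + a^2/(2!(1-ρ)) ]⁻¹
Σ = a^0/0! + a^1/1! = 1.0000 + 1.5233 = 2.5233
a^2/(2!(1-ρ)) = 2.3203/(2 × 0.23837) = 4.8670
P₀ = 1/(2.5233 + 4.8670) = 0.1353
Lq = P₀·a^2·ρ / (2!(1-ρ)²) = 0.13531 × 2.3203 × 0.76163 / (2 × 0.056821) = 2.1042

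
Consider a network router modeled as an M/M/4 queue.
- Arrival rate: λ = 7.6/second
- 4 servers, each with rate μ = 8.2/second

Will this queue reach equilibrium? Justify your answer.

Stability requires ρ = λ/(cμ) < 1
ρ = 7.6/(4 × 8.2) = 7.6/32.80 = 0.2317
Since 0.2317 < 1, the system is STABLE.
The servers are busy 23.17% of the time.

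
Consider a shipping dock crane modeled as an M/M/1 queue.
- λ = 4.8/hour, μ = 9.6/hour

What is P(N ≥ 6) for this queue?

ρ = λ/μ = 4.8/9.6 = 0.5000
P(N ≥ n) = ρⁿ
P(N ≥ 6) = 0.5000^6
P(N ≥ 6) = 0.01562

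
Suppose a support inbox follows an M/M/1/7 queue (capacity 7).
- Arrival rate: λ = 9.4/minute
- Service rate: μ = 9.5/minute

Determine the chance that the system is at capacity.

ρ = λ/μ = 9.4/9.5 = 0.989474
P₀ = (1-ρ)/(1-ρ^(K+1)) = (1-0.989474)/(1-0.989474^8) = 0.01053/0.08117 = 0.1297
P_K = P₀×ρ^K = 0.1297 × 0.989474^7 = 0.1297 × 0.9286 = 0.1204
Blocking probability = 12.04%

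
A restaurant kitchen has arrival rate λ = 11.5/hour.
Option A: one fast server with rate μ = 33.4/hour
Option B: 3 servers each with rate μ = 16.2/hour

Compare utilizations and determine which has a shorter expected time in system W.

Option A: single server μ = 33.4 (M/M/1)
  ρ_A = 11.5/33.4 = 0.3443
  W_A = 1/(μ-λ) = 1/(33.4-11.5) = 1/21.90 = 0.04566

Option B: 3 servers μ = 16.2 (M/M/3)
  ρ_B = λ/(cμ) = 11.5/(3×16.2) = 0.2366
  Offered load a = λ/μ = cρ = 11.5/16.2 = 0.7099
  P₀ = [ Σₙ₌₀^2 aⁿ/n! + a^3/(3!(1-ρ)) ]⁻¹
  Σ = a^0/0! + a^1/1! + a^2/2! = 1.0000 + 0.70988 + 0.25196 = 1.9618
  a^3/(3!(1-ρ)) = 0.35772/(6 × 0.76337) = 0.07810
  P₀ = 1/(1.9618 + 0.07810) = 0.4902
  Lq = P₀·a^3·ρ / (3!(1-ρ)²) = 0.4902 × 0.3577 × 0.2366 / (6 × 0.5827) = 0.01187
  Wq_B = Lq/λ = 0.01187/11.5 = 0.001032
  W_B = Wq_B + 1/μ = 0.001032 + 0.06173 = 0.06276

Since W_A = 0.04566 < W_B = 0.06276, Option A (single fast server) has the shorter time in system.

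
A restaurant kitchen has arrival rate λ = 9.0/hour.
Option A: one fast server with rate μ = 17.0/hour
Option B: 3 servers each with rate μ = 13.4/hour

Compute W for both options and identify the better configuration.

Option A: single server μ = 17.0 (M/M/1)
  ρ_A = 9.0/17.0 = 0.5294
  W_A = 1/(μ-λ) = 1/(17.0-9.0) = 1/8.00 = 0.1250

Option B: 3 servers μ = 13.4 (M/M/3)
  ρ_B = λ/(cμ) = 9.0/(3×13.4) = 0.2239
  Offered load a = λ/μ = cρ = 9.0/13.4 = 0.6716
  P₀ = [ Σₙ₌₀^2 aⁿ/n! + a^3/(3!(1-ρ)) ]⁻¹
  Σ = a^0/0! + a^1/1! + a^2/2! = 1.0000 + 0.6716 + 0.2256 = 1.8972
  a^3/(3!(1-ρ)) = 0.30298/(6 × 0.77612) = 0.06506
  P₀ = 1/(1.8972 + 0.06506) = 0.5096
  Lq = P₀·a^3·ρ / (3!(1-ρ)²) = 0.5096 × 0.3030 × 0.2239 / (6 × 0.6024) = 0.009565
  Wq_B = Lq/λ = 0.009565/9.0 = 0.001063
  W_B = Wq_B + 1/μ = 0.001063 + 0.07463 = 0.07569

Since W_B = 0.07569 < W_A = 0.1250, Option B (multiple servers) has the shorter time in system.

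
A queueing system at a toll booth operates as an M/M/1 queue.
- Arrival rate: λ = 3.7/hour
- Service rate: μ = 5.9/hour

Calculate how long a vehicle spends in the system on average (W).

First, compute utilization: ρ = λ/μ = 3.7/5.9 = 0.6271
For M/M/1: W = 1/(μ-λ)
W = 1/(5.9-3.7) = 1/2.20
W = 0.4545 hours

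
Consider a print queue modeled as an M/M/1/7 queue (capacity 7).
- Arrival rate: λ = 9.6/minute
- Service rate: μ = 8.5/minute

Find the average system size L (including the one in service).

ρ = λ/μ = 9.6/8.5 = 1.12941
P₀ = (1-ρ)/(1-ρ^(K+1)) = (1-1.12941)/(1-1.12941^8) = -0.129410/-1.64736 = 0.07856
P_K = P₀×ρ^K = 0.07856 × 1.12941^7 = 0.07856 × 2.3440 = 0.1841
L = ρ[1 - (K+1)ρ^K + Kρ^(K+1)] / [(1-ρ)(1-ρ^(K+1))]
L = 1.12941 × (1 - 8×2.34402 + 7×2.64736) / ((1 - 1.12941) × (1 - 2.64736)) = 4.1289 jobs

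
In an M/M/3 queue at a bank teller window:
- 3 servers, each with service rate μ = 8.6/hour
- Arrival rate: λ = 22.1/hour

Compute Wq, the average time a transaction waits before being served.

Traffic intensity: ρ = λ/(cμ) = 22.1/(3×8.6) = 0.8566
Since ρ = 0.8566 < 1, system is stable.
Offered load a = λ/μ = cρ = 22.1/8.6 = 2.5698
P₀ = [ Σₙ₌₀^2 aⁿ/n! + a^3/(3!(1-ρ)) ]⁻¹
Σ = a^0/0! + a^1/1! + a^2/2! = 1.00000 + 2.56977 + 3.30185 = 6.8716
a^3/(3!(1-ρ)) = 16.9700/(6 × 0.143411) = 19.7219
P₀ = 1/(6.8716 + 19.7219) = 0.03760
Lq = P₀·a^3·ρ / (3!(1-ρ)²) = 0.0376032 × 16.9700 × 0.856589 / (6 × 0.0205667) = 4.4296
Wq = Lq/λ = 4.4296/22.1 = 0.2004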